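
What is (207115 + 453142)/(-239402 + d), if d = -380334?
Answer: -50789/47672 ≈ -1.0654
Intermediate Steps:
(207115 + 453142)/(-239402 + d) = (207115 + 453142)/(-239402 - 380334) = 660257/(-619736) = 660257*(-1/619736) = -50789/47672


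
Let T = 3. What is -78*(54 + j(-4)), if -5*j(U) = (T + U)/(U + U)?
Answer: -84201/20 ≈ -4210.0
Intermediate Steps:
j(U) = -(3 + U)/(10*U) (j(U) = -(3 + U)/(5*(U + U)) = -(3 + U)/(5*(2*U)) = -(3 + U)*1/(2*U)/5 = -(3 + U)/(10*U))
-78*(54 + j(-4)) = -78*(54 + (1/10)*(-3 - 1*(-4))/(-4)) = -78*(54 + (1/10)*(-1/4)*(-3 + 4)) = -78*(54 + (1/10)*(-1/4)*1) = -78*(54 - 1/40) = -78*2159/40 = -84201/20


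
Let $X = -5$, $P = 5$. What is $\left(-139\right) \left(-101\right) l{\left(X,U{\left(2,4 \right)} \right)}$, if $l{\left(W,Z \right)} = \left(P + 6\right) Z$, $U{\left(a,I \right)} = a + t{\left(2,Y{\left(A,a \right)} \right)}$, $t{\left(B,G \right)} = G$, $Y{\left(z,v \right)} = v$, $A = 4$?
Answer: $617716$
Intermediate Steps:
$U{\left(a,I \right)} = 2 a$ ($U{\left(a,I \right)} = a + a = 2 a$)
$l{\left(W,Z \right)} = 11 Z$ ($l{\left(W,Z \right)} = \left(5 + 6\right) Z = 11 Z$)
$\left(-139\right) \left(-101\right) l{\left(X,U{\left(2,4 \right)} \right)} = \left(-139\right) \left(-101\right) 11 \cdot 2 \cdot 2 = 14039 \cdot 11 \cdot 4 = 14039 \cdot 44 = 617716$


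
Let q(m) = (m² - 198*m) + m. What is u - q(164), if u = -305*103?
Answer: -26003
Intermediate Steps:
u = -31415
q(m) = m² - 197*m
u - q(164) = -31415 - 164*(-197 + 164) = -31415 - 164*(-33) = -31415 - 1*(-5412) = -31415 + 5412 = -26003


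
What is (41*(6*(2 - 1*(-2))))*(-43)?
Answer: -42312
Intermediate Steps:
(41*(6*(2 - 1*(-2))))*(-43) = (41*(6*(2 + 2)))*(-43) = (41*(6*4))*(-43) = (41*24)*(-43) = 984*(-43) = -42312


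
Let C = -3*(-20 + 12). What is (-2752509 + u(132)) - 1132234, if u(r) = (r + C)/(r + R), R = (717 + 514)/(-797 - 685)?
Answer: -755166614807/194393 ≈ -3.8847e+6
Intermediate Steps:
R = -1231/1482 (R = 1231/(-1482) = 1231*(-1/1482) = -1231/1482 ≈ -0.83063)
C = 24 (C = -3*(-8) = 24)
u(r) = (24 + r)/(-1231/1482 + r) (u(r) = (r + 24)/(r - 1231/1482) = (24 + r)/(-1231/1482 + r))
(-2752509 + u(132)) - 1132234 = (-2752509 + 1482*(24 + 132)/(-1231 + 1482*132)) - 1132234 = (-2752509 + 1482*156/(-1231 + 195624)) - 1132234 = (-2752509 + 1482*156/194393) - 1132234 = (-2752509 + 1482*(1/194393)*156) - 1132234 = (-2752509 + 231192/194393) - 1132234 = -535068250845/194393 - 1132234 = -755166614807/194393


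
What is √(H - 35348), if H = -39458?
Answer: I*√74806 ≈ 273.51*I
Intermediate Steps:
√(H - 35348) = √(-39458 - 35348) = √(-74806) = I*√74806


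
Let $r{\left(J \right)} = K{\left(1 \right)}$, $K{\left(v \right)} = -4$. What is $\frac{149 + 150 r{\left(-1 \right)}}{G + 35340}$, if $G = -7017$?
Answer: $- \frac{451}{28323} \approx -0.015923$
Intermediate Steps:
$r{\left(J \right)} = -4$
$\frac{149 + 150 r{\left(-1 \right)}}{G + 35340} = \frac{149 + 150 \left(-4\right)}{-7017 + 35340} = \frac{149 - 600}{28323} = \left(-451\right) \frac{1}{28323} = - \frac{451}{28323}$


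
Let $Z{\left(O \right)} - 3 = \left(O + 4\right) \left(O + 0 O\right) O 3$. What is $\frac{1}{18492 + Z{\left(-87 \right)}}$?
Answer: $- \frac{1}{1866186} \approx -5.3585 \cdot 10^{-7}$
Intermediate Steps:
$Z{\left(O \right)} = 3 + 3 O^{2} \left(4 + O\right)$ ($Z{\left(O \right)} = 3 + \left(O + 4\right) \left(O + 0 O\right) O 3 = 3 + \left(4 + O\right) \left(O + 0\right) O 3 = 3 + \left(4 + O\right) O O 3 = 3 + O \left(4 + O\right) O 3 = 3 + O^{2} \left(4 + O\right) 3 = 3 + 3 O^{2} \left(4 + O\right)$)
$\frac{1}{18492 + Z{\left(-87 \right)}} = \frac{1}{18492 + \left(3 + 3 \left(-87\right)^{3} + 12 \left(-87\right)^{2}\right)} = \frac{1}{18492 + \left(3 + 3 \left(-658503\right) + 12 \cdot 7569\right)} = \frac{1}{18492 + \left(3 - 1975509 + 90828\right)} = \frac{1}{18492 - 1884678} = \frac{1}{-1866186} = - \frac{1}{1866186}$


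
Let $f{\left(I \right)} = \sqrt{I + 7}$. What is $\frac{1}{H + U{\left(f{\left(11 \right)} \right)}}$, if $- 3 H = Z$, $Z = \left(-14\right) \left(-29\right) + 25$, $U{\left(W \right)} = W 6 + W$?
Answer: $- \frac{1293}{177823} - \frac{189 \sqrt{2}}{177823} \approx -0.0087744$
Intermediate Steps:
$f{\left(I \right)} = \sqrt{7 + I}$
$U{\left(W \right)} = 7 W$ ($U{\left(W \right)} = 6 W + W = 7 W$)
$Z = 431$ ($Z = 406 + 25 = 431$)
$H = - \frac{431}{3}$ ($H = \left(- \frac{1}{3}\right) 431 = - \frac{431}{3} \approx -143.67$)
$\frac{1}{H + U{\left(f{\left(11 \right)} \right)}} = \frac{1}{- \frac{431}{3} + 7 \sqrt{7 + 11}} = \frac{1}{- \frac{431}{3} + 7 \sqrt{18}} = \frac{1}{- \frac{431}{3} + 7 \cdot 3 \sqrt{2}} = \frac{1}{- \frac{431}{3} + 21 \sqrt{2}}$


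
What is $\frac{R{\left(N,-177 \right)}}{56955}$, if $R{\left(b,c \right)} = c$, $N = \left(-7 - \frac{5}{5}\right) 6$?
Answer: $- \frac{59}{18985} \approx -0.0031077$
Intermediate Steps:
$N = -48$ ($N = \left(-7 - 1\right) 6 = \left(-8\right) 6 = -48$)
$\frac{R{\left(N,-177 \right)}}{56955} = - \frac{177}{56955} = \left(-177\right) \frac{1}{56955} = - \frac{59}{18985}$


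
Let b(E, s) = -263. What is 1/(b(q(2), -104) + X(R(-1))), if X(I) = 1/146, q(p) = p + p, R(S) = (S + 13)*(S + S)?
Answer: -146/38397 ≈ -0.0038024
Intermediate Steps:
R(S) = 2*S*(13 + S) (R(S) = (13 + S)*(2*S) = 2*S*(13 + S))
q(p) = 2*p
X(I) = 1/146
1/(b(q(2), -104) + X(R(-1))) = 1/(-263 + 1/146) = 1/(-38397/146) = -146/38397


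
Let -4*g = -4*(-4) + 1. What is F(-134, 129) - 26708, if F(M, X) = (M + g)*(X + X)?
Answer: -124753/2 ≈ -62377.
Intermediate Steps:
g = -17/4 (g = -(-4*(-4) + 1)/4 = -(16 + 1)/4 = -¼*17 = -17/4 ≈ -4.2500)
F(M, X) = 2*X*(-17/4 + M) (F(M, X) = (M - 17/4)*(X + X) = (-17/4 + M)*(2*X) = 2*X*(-17/4 + M))
F(-134, 129) - 26708 = (½)*129*(-17 + 4*(-134)) - 26708 = (½)*129*(-17 - 536) - 26708 = (½)*129*(-553) - 26708 = -71337/2 - 26708 = -124753/2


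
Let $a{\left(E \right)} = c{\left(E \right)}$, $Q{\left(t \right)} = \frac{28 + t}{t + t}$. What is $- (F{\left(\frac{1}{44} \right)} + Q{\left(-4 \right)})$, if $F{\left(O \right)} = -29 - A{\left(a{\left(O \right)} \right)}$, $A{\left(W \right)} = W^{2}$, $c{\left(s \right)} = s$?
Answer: $\frac{61953}{1936} \approx 32.0$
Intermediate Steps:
$Q{\left(t \right)} = \frac{28 + t}{2 t}$
$a{\left(E \right)} = E$
$F{\left(O \right)} = -29 - O^{2}$
$- (F{\left(\frac{1}{44} \right)} + Q{\left(-4 \right)}) = - (\left(-29 - \left(\frac{1}{44}\right)^{2}\right) + \frac{28 - 4}{2 \left(-4\right)}) = - (\left(-29 - \left(\frac{1}{44}\right)^{2}\right) + \frac{1}{2} \left(- \frac{1}{4}\right) 24) = - (\left(-29 - \frac{1}{1936}\right) - 3) = - (- \frac{56145}{1936} - 3) = \left(-1\right) \left(- \frac{61953}{1936}\right) = \frac{61953}{1936}$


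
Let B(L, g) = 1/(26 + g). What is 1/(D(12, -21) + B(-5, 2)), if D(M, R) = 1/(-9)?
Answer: -252/19 ≈ -13.263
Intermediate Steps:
D(M, R) = -1/9
1/(D(12, -21) + B(-5, 2)) = 1/(-1/9 + 1/(26 + 2)) = 1/(-1/9 + 1/28) = 1/(-19/252) = -252/19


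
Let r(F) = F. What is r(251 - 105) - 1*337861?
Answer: -337715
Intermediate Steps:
r(251 - 105) - 1*337861 = (251 - 105) - 1*337861 = 146 - 337861 = -337715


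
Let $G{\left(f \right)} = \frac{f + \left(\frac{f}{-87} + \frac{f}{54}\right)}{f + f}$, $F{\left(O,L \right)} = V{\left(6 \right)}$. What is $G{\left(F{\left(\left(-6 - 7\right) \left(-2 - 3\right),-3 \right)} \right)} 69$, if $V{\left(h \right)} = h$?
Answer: $\frac{36271}{1044} \approx 34.742$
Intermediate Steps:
$F{\left(O,L \right)} = 6$
$G{\left(f \right)} = \frac{1577}{3132}$ ($G{\left(f \right)} = \frac{f + \left(f \left(- \frac{1}{87}\right) + f \frac{1}{54}\right)}{2 f} = \left(f + \left(- \frac{f}{87} + \frac{f}{54}\right)\right) \frac{1}{2 f} = \left(f + \frac{11 f}{1566}\right) \frac{1}{2 f} = \frac{1577 f}{1566} \frac{1}{2 f} = \frac{1577}{3132}$)
$G{\left(F{\left(\left(-6 - 7\right) \left(-2 - 3\right),-3 \right)} \right)} 69 = \frac{1577}{3132} \cdot 69 = \frac{36271}{1044}$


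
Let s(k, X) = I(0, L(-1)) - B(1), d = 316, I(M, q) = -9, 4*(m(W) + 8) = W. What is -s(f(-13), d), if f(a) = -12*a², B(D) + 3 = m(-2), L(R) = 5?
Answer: -5/2 ≈ -2.5000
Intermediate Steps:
m(W) = -8 + W/4
B(D) = -23/2 (B(D) = -3 + (-8 + (¼)*(-2)) = -3 + (-8 - ½) = -3 - 17/2 = -23/2)
s(k, X) = 5/2 (s(k, X) = -9 - 1*(-23/2) = -9 + 23/2 = 5/2)
-s(f(-13), d) = -1*5/2 = -5/2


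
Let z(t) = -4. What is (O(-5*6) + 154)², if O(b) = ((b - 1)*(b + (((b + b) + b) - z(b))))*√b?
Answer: -387912764 + 1107568*I*√30 ≈ -3.8791e+8 + 6.0664e+6*I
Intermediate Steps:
O(b) = √b*(-1 + b)*(4 + 4*b) (O(b) = ((b - 1)*(b + (((b + b) + b) - 1*(-4))))*√b = ((-1 + b)*(b + ((2*b + b) + 4)))*√b = ((-1 + b)*(b + (3*b + 4)))*√b = ((-1 + b)*(b + (4 + 3*b)))*√b = ((-1 + b)*(4 + 4*b))*√b = √b*(-1 + b)*(4 + 4*b))
(O(-5*6) + 154)² = (4*√(-5*6)*(-1 + (-5*6)²) + 154)² = (4*√(-30)*(-1 + (-30)²) + 154)² = (4*(I*√30)*(-1 + 900) + 154)² = (4*(I*√30)*899 + 154)² = (3596*I*√30 + 154)² = (154 + 3596*I*√30)²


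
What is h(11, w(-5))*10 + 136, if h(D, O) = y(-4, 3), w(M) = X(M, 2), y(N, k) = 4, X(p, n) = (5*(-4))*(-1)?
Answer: 176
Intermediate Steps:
X(p, n) = 20 (X(p, n) = -20*(-1) = 20)
w(M) = 20
h(D, O) = 4
h(11, w(-5))*10 + 136 = 4*10 + 136 = 40 + 136 = 176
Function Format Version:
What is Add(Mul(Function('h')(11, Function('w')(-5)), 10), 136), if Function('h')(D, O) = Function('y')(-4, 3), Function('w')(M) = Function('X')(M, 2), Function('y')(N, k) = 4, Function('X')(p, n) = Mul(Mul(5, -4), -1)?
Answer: 176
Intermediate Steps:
Function('X')(p, n) = 20 (Function('X')(p, n) = Mul(-20, -1) = 20)
Function('w')(M) = 20
Function('h')(D, O) = 4
Add(Mul(Function('h')(11, Function('w')(-5)), 10), 136) = Add(Mul(4, 10), 136) = Add(40, 136) = 176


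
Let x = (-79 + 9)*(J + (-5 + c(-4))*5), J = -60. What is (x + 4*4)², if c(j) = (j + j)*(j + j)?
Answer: 270076356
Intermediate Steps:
c(j) = 4*j² (c(j) = (2*j)*(2*j) = 4*j²)
x = -16450 (x = (-79 + 9)*(-60 + (-5 + 4*(-4)²)*5) = -70*(-60 + (-5 + 4*16)*5) = -70*(-60 + (-5 + 64)*5) = -70*(-60 + 59*5) = -70*(-60 + 295) = -70*235 = -16450)
(x + 4*4)² = (-16450 + 4*4)² = (-16450 + 16)² = (-16434)² = 270076356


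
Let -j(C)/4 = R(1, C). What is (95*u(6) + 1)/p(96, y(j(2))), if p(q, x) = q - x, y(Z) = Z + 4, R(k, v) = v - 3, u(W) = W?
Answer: 571/88 ≈ 6.4886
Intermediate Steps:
R(k, v) = -3 + v
j(C) = 12 - 4*C (j(C) = -4*(-3 + C) = 12 - 4*C)
y(Z) = 4 + Z
(95*u(6) + 1)/p(96, y(j(2))) = (95*6 + 1)/(96 - (4 + (12 - 4*2))) = (570 + 1)/(96 - (4 + (12 - 8))) = 571/(96 - (4 + 4)) = 571/(96 - 1*8) = 571/(96 - 8) = 571/88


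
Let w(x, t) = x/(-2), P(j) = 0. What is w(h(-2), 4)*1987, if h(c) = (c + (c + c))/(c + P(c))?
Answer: -5961/2 ≈ -2980.5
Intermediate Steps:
h(c) = 3 (h(c) = (c + (c + c))/(c + 0) = (c + 2*c)/c = (3*c)/c = 3)
w(x, t) = -x/2 (w(x, t) = x*(-1/2) = -x/2)
w(h(-2), 4)*1987 = -1/2*3*1987 = -3/2*1987 = -5961/2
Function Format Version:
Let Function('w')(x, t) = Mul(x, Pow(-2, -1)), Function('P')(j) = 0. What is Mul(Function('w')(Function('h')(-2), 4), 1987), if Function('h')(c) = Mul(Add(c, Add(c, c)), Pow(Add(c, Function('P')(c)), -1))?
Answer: Rational(-5961, 2) ≈ -2980.5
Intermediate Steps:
Function('h')(c) = 3 (Function('h')(c) = Mul(Add(c, Add(c, c)), Pow(Add(c, 0), -1)) = Mul(Add(c, Mul(2, c)), Pow(c, -1)) = Mul(Mul(3, c), Pow(c, -1)) = 3)
Function('w')(x, t) = Mul(Rational(-1, 2), x) (Function('w')(x, t) = Mul(x, Rational(-1, 2)) = Mul(Rational(-1, 2), x))
Mul(Function('w')(Function('h')(-2), 4), 1987) = Mul(Mul(Rational(-1, 2), 3), 1987) = Mul(Rational(-3, 2), 1987) = Rational(-5961, 2)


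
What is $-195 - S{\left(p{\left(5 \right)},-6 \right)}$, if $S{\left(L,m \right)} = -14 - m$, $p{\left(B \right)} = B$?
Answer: $-187$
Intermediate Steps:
$-195 - S{\left(p{\left(5 \right)},-6 \right)} = -195 - \left(-14 - -6\right) = -195 - \left(-14 + 6\right) = -195 - -8 = -195 + 8 = -187$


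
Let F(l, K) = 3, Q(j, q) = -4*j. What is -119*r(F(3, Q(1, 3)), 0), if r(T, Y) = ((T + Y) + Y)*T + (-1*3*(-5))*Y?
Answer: -1071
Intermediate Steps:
r(T, Y) = 15*Y + T*(T + 2*Y) (r(T, Y) = (T + 2*Y)*T + (-3*(-5))*Y = T*(T + 2*Y) + 15*Y = 15*Y + T*(T + 2*Y))
-119*r(F(3, Q(1, 3)), 0) = -119*(3**2 + 15*0 + 2*3*0) = -119*(9 + 0 + 0) = -119*9 = -1071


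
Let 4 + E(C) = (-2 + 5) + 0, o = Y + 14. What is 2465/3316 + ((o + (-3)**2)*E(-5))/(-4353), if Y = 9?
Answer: 10836257/14434548 ≈ 0.75072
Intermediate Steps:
o = 23 (o = 9 + 14 = 23)
E(C) = -1 (E(C) = -4 + ((-2 + 5) + 0) = -4 + (3 + 0) = -4 + 3 = -1)
2465/3316 + ((o + (-3)**2)*E(-5))/(-4353) = 2465/3316 + ((23 + (-3)**2)*(-1))/(-4353) = 2465*(1/3316) + ((23 + 9)*(-1))*(-1/4353) = 2465/3316 + (32*(-1))*(-1/4353) = 2465/3316 - 32*(-1/4353) = 2465/3316 + 32/4353 = 10836257/14434548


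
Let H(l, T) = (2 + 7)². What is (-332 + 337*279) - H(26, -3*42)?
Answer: 93610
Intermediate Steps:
H(l, T) = 81 (H(l, T) = 9² = 81)
(-332 + 337*279) - H(26, -3*42) = (-332 + 337*279) - 1*81 = (-332 + 94023) - 81 = 93691 - 81 = 93610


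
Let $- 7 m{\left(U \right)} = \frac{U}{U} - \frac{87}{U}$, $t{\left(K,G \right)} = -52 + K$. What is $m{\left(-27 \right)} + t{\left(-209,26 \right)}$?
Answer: $- \frac{16481}{63} \approx -261.6$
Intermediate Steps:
$m{\left(U \right)} = - \frac{1}{7} + \frac{87}{7 U}$ ($m{\left(U \right)} = - \frac{\frac{U}{U} - \frac{87}{U}}{7} = - \frac{1 - \frac{87}{U}}{7} = - \frac{1}{7} + \frac{87}{7 U}$)
$m{\left(-27 \right)} + t{\left(-209,26 \right)} = \frac{87 - -27}{7 \left(-27\right)} - 261 = \frac{1}{7} \left(- \frac{1}{27}\right) \left(87 + 27\right) - 261 = \frac{1}{7} \left(- \frac{1}{27}\right) 114 - 261 = - \frac{38}{63} - 261 = - \frac{16481}{63}$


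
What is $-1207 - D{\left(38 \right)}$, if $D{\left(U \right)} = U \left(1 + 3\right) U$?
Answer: $-6983$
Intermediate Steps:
$D{\left(U \right)} = 4 U^{2}$ ($D{\left(U \right)} = U 4 U = 4 U^{2}$)
$-1207 - D{\left(38 \right)} = -1207 - 4 \cdot 38^{2} = -1207 - 4 \cdot 1444 = -1207 - 5776 = -6983$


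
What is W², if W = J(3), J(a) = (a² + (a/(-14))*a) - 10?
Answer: 529/196 ≈ 2.6990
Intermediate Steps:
J(a) = -10 + 13*a²/14 (J(a) = (a² + (a*(-1/14))*a) - 10 = (a² + (-a/14)*a) - 10 = (a² - a²/14) - 10 = 13*a²/14 - 10 = -10 + 13*a²/14)
W = -23/14 (W = -10 + (13/14)*3² = -10 + (13/14)*9 = -10 + 117/14 = -23/14 ≈ -1.6429)
W² = (-23/14)² = 529/196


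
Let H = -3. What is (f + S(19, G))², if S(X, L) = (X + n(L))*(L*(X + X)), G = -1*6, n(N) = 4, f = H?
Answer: 27531009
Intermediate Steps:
f = -3
G = -6
S(X, L) = 2*L*X*(4 + X) (S(X, L) = (X + 4)*(L*(X + X)) = (4 + X)*(L*(2*X)) = (4 + X)*(2*L*X) = 2*L*X*(4 + X))
(f + S(19, G))² = (-3 + 2*(-6)*19*(4 + 19))² = (-3 + 2*(-6)*19*23)² = (-3 - 5244)² = (-5247)² = 27531009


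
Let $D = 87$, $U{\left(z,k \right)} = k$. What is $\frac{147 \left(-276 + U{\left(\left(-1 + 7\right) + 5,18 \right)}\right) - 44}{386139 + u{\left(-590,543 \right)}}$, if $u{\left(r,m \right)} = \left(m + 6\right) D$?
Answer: $- \frac{18985}{216951} \approx -0.087508$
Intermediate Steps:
$u{\left(r,m \right)} = 522 + 87 m$ ($u{\left(r,m \right)} = \left(m + 6\right) 87 = \left(6 + m\right) 87 = 522 + 87 m$)
$\frac{147 \left(-276 + U{\left(\left(-1 + 7\right) + 5,18 \right)}\right) - 44}{386139 + u{\left(-590,543 \right)}} = \frac{147 \left(-276 + 18\right) - 44}{386139 + \left(522 + 87 \cdot 543\right)} = \frac{147 \left(-258\right) - 44}{386139 + \left(522 + 47241\right)} = \frac{-37926 - 44}{386139 + 47763} = - \frac{37970}{433902} = \left(-37970\right) \frac{1}{433902} = - \frac{18985}{216951}$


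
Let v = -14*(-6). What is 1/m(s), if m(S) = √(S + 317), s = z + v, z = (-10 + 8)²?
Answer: √5/45 ≈ 0.049690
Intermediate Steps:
v = 84
z = 4 (z = (-2)² = 4)
s = 88 (s = 4 + 84 = 88)
m(S) = √(317 + S)
1/m(s) = 1/(√(317 + 88)) = 1/(√405) = 1/(9*√5) = √5/45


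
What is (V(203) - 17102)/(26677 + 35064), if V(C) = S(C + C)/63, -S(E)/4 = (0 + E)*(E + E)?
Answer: -342302/555669 ≈ -0.61602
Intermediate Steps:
S(E) = -8*E² (S(E) = -4*(0 + E)*(E + E) = -4*E*2*E = -8*E²)
V(C) = -32*C²/63 (V(C) = -8*(C + C)²/63 = -8*4*C²*(1/63) = -32*C²*(1/63) = -32*C²/63)
(V(203) - 17102)/(26677 + 35064) = (-32/63*203² - 17102)/(26677 + 35064) = (-32/63*41209 - 17102)/61741 = (-188384/9 - 17102)*(1/61741) = -342302/9*1/61741 = -342302/555669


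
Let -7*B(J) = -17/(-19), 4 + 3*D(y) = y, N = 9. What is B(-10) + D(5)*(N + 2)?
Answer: 1412/399 ≈ 3.5388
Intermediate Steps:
D(y) = -4/3 + y/3
B(J) = -17/133 (B(J) = -(-17)/(7*(-19)) = -(-17)*(-1)/(7*19) = -1/7*17/19 = -17/133)
B(-10) + D(5)*(N + 2) = -17/133 + (-4/3 + (1/3)*5)*(9 + 2) = -17/133 + (-4/3 + 5/3)*11 = -17/133 + (1/3)*11 = -17/133 + 11/3 = 1412/399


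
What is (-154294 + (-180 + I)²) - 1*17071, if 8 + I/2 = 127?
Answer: -168001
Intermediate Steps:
I = 238 (I = -16 + 2*127 = -16 + 254 = 238)
(-154294 + (-180 + I)²) - 1*17071 = (-154294 + (-180 + 238)²) - 1*17071 = (-154294 + 58²) - 17071 = (-154294 + 3364) - 17071 = -150930 - 17071 = -168001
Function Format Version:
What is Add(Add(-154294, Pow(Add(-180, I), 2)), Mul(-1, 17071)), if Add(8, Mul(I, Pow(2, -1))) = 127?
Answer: -168001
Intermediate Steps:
I = 238 (I = Add(-16, Mul(2, 127)) = Add(-16, 254) = 238)
Add(Add(-154294, Pow(Add(-180, I), 2)), Mul(-1, 17071)) = Add(Add(-154294, Pow(Add(-180, 238), 2)), Mul(-1, 17071)) = Add(Add(-154294, Pow(58, 2)), -17071) = Add(Add(-154294, 3364), -17071) = Add(-150930, -17071) = -168001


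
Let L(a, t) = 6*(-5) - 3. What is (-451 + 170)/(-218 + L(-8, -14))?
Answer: 281/251 ≈ 1.1195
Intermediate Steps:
L(a, t) = -33 (L(a, t) = -30 - 3 = -33)
(-451 + 170)/(-218 + L(-8, -14)) = (-451 + 170)/(-218 - 33) = -281/(-251) = -281*(-1/251) = 281/251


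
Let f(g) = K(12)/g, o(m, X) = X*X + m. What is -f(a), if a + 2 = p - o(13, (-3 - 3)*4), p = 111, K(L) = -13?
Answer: -13/480 ≈ -0.027083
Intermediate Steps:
o(m, X) = m + X² (o(m, X) = X² + m = m + X²)
a = -480 (a = -2 + (111 - (13 + ((-3 - 3)*4)²)) = -2 + (111 - (13 + (-6*4)²)) = -2 + (111 - (13 + (-24)²)) = -2 + (111 - (13 + 576)) = -2 + (111 - 1*589) = -2 + (111 - 589) = -2 - 478 = -480)
f(g) = -13/g
-f(a) = -(-13)/(-480) = -(-13)*(-1)/480 = -1*13/480 = -13/480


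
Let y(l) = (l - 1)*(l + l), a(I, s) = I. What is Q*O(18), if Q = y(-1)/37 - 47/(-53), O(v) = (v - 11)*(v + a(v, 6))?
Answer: 491652/1961 ≈ 250.71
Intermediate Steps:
y(l) = 2*l*(-1 + l) (y(l) = (-1 + l)*(2*l) = 2*l*(-1 + l))
O(v) = 2*v*(-11 + v) (O(v) = (v - 11)*(v + v) = (-11 + v)*(2*v) = 2*v*(-11 + v))
Q = 1951/1961 (Q = (2*(-1)*(-1 - 1))/37 - 47/(-53) = (2*(-1)*(-2))*(1/37) - 47*(-1/53) = 4*(1/37) + 47/53 = 4/37 + 47/53 = 1951/1961 ≈ 0.99490)
Q*O(18) = 1951*(2*18*(-11 + 18))/1961 = 1951*(2*18*7)/1961 = (1951/1961)*252 = 491652/1961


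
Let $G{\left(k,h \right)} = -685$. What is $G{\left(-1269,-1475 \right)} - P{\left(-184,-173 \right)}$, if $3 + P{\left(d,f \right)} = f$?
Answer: $-509$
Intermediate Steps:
$P{\left(d,f \right)} = -3 + f$
$G{\left(-1269,-1475 \right)} - P{\left(-184,-173 \right)} = -685 - \left(-3 - 173\right) = -685 - -176 = -685 + 176 = -509$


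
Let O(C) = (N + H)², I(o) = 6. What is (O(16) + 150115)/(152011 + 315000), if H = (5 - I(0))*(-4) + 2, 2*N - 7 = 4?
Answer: 600989/1868044 ≈ 0.32172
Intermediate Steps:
N = 11/2 (N = 7/2 + (½)*4 = 7/2 + 2 = 11/2 ≈ 5.5000)
H = 6 (H = (5 - 1*6)*(-4) + 2 = (5 - 6)*(-4) + 2 = -1*(-4) + 2 = 4 + 2 = 6)
O(C) = 529/4 (O(C) = (11/2 + 6)² = (23/2)² = 529/4)
(O(16) + 150115)/(152011 + 315000) = (529/4 + 150115)/(152011 + 315000) = (600989/4)/467011 = (600989/4)*(1/467011) = 600989/1868044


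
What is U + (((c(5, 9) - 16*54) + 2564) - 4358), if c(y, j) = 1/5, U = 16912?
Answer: 71271/5 ≈ 14254.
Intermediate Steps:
c(y, j) = ⅕
U + (((c(5, 9) - 16*54) + 2564) - 4358) = 16912 + (((⅕ - 16*54) + 2564) - 4358) = 16912 + (((⅕ - 864) + 2564) - 4358) = 16912 + ((-4319/5 + 2564) - 4358) = 16912 + (8501/5 - 4358) = 16912 - 13289/5 = 71271/5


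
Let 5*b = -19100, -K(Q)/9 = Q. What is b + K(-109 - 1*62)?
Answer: -2281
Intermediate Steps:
K(Q) = -9*Q
b = -3820 (b = (1/5)*(-19100) = -3820)
b + K(-109 - 1*62) = -3820 - 9*(-109 - 1*62) = -3820 - 9*(-109 - 62) = -3820 - 9*(-171) = -3820 + 1539 = -2281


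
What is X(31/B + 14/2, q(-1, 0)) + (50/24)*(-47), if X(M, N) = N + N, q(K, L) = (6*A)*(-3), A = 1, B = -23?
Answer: -1607/12 ≈ -133.92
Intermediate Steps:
q(K, L) = -18 (q(K, L) = (6*1)*(-3) = 6*(-3) = -18)
X(M, N) = 2*N
X(31/B + 14/2, q(-1, 0)) + (50/24)*(-47) = 2*(-18) + (50/24)*(-47) = -36 + (50*(1/24))*(-47) = -36 + (25/12)*(-47) = -36 - 1175/12 = -1607/12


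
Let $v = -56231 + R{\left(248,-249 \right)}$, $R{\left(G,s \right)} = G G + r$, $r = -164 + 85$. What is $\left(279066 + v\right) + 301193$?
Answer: $585453$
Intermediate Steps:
$r = -79$
$R{\left(G,s \right)} = -79 + G^{2}$ ($R{\left(G,s \right)} = G G - 79 = G^{2} - 79 = -79 + G^{2}$)
$v = 5194$ ($v = -56231 - \left(79 - 248^{2}\right) = -56231 + \left(-79 + 61504\right) = -56231 + 61425 = 5194$)
$\left(279066 + v\right) + 301193 = \left(279066 + 5194\right) + 301193 = 284260 + 301193 = 585453$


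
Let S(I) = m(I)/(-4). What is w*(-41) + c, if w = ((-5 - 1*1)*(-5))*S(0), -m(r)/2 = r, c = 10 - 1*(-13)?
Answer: 23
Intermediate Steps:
c = 23 (c = 10 + 13 = 23)
m(r) = -2*r
S(I) = I/2 (S(I) = -2*I/(-4) = -2*I*(-1/4) = I/2)
w = 0 (w = ((-5 - 1*1)*(-5))*((1/2)*0) = ((-5 - 1)*(-5))*0 = -6*(-5)*0 = 30*0 = 0)
w*(-41) + c = 0*(-41) + 23 = 0 + 23 = 23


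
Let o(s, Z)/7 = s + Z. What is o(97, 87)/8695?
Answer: 1288/8695 ≈ 0.14813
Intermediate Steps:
o(s, Z) = 7*Z + 7*s (o(s, Z) = 7*(s + Z) = 7*(Z + s) = 7*Z + 7*s)
o(97, 87)/8695 = (7*87 + 7*97)/8695 = (609 + 679)*(1/8695) = 1288*(1/8695) = 1288/8695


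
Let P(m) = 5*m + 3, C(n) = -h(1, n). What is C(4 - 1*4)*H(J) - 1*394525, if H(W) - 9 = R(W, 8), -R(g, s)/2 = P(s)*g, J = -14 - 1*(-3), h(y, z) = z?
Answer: -394525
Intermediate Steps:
C(n) = -n
P(m) = 3 + 5*m
J = -11 (J = -14 + 3 = -11)
R(g, s) = -2*g*(3 + 5*s) (R(g, s) = -2*(3 + 5*s)*g = -2*g*(3 + 5*s))
H(W) = 9 - 86*W (H(W) = 9 - 2*W*(3 + 5*8) = 9 - 2*W*(3 + 40) = 9 - 2*W*43 = 9 - 86*W)
C(4 - 1*4)*H(J) - 1*394525 = (-(4 - 1*4))*(9 - 86*(-11)) - 1*394525 = (-(4 - 4))*(9 + 946) - 394525 = -1*0*955 - 394525 = 0*955 - 394525 = 0 - 394525 = -394525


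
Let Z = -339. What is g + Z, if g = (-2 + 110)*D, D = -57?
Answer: -6495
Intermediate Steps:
g = -6156 (g = (-2 + 110)*(-57) = 108*(-57) = -6156)
g + Z = -6156 - 339 = -6495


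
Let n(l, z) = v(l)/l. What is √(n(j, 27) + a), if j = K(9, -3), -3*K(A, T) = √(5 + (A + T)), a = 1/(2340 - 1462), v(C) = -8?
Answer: √(106238 + 203513376*√11)/9658 ≈ 2.6902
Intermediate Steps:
a = 1/878 ≈ 0.0011390
K(A, T) = -√(5 + A + T)/3 (K(A, T) = -√(5 + (A + T))/3 = -√(5 + A + T)/3)
j = -√11/3 (j = -√(5 + 9 - 3)/3 = -√11/3 ≈ -1.1055)
n(l, z) = -8/l
√(n(j, 27) + a) = √(-8*(-3*√11/11) + 1/878) = √(-(-24)*√11/11 + 1/878) = √(24*√11/11 + 1/878) = √(1/878 + 24*√11/11)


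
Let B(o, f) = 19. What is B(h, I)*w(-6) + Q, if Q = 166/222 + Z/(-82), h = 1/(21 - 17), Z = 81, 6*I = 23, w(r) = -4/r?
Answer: 113107/9102 ≈ 12.427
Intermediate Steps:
I = 23/6 (I = (⅙)*23 = 23/6 ≈ 3.8333)
h = ¼ (h = 1/4 = ¼ ≈ 0.25000)
Q = -2185/9102 (Q = 166/222 + 81/(-82) = 166*(1/222) + 81*(-1/82) = 83/111 - 81/82 = -2185/9102 ≈ -0.24006)
B(h, I)*w(-6) + Q = 19*(-4/(-6)) - 2185/9102 = 19*(-4*(-⅙)) - 2185/9102 = 19*(⅔) - 2185/9102 = 38/3 - 2185/9102 = 113107/9102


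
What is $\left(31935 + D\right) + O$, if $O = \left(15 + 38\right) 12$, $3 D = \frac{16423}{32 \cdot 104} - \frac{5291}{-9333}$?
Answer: $\frac{3035158552019}{93180672} \approx 32573.0$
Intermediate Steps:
$D = \frac{170884307}{93180672}$ ($D = \frac{\frac{16423}{32 \cdot 104} - \frac{5291}{-9333}}{3} = \frac{\frac{16423}{3328} - - \frac{5291}{9333}}{3} = \frac{16423 \cdot \frac{1}{3328} + \frac{5291}{9333}}{3} = \frac{\frac{16423}{3328} + \frac{5291}{9333}}{3} = \frac{1}{3} \cdot \frac{170884307}{31060224} = \frac{170884307}{93180672} \approx 1.8339$)
$O = 636$ ($O = 53 \cdot 12 = 636$)
$\left(31935 + D\right) + O = \left(31935 + \frac{170884307}{93180672}\right) + 636 = \frac{2975895644627}{93180672} + 636 = \frac{3035158552019}{93180672}$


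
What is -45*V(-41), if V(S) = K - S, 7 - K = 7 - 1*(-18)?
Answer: -1035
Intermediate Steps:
K = -18 (K = 7 - (7 - 1*(-18)) = 7 - (7 + 18) = 7 - 1*25 = 7 - 25 = -18)
V(S) = -18 - S
-45*V(-41) = -45*(-18 - 1*(-41)) = -45*(-18 + 41) = -45*23 = -1035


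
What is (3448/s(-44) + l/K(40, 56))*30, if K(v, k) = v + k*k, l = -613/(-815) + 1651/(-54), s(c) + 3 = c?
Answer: -482008506241/218982024 ≈ -2201.1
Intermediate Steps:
s(c) = -3 + c
l = -1312463/44010 (l = -613*(-1/815) + 1651*(-1/54) = 613/815 - 1651/54 = -1312463/44010 ≈ -29.822)
K(v, k) = v + k²
(3448/s(-44) + l/K(40, 56))*30 = (3448/(-3 - 44) - 1312463/(44010*(40 + 56²)))*30 = (3448/(-47) - 1312463/(44010*(40 + 3136)))*30 = (3448*(-1/47) - 1312463/44010/3176)*30 = (-3448/47 - 1312463/44010*1/3176)*30 = (-3448/47 - 1312463/139775760)*30 = -482008506241/6569460720*30 = -482008506241/218982024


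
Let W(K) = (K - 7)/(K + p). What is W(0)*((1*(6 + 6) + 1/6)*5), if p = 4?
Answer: -2555/24 ≈ -106.46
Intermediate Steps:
W(K) = (-7 + K)/(4 + K) (W(K) = (K - 7)/(K + 4) = (-7 + K)/(4 + K))
W(0)*((1*(6 + 6) + 1/6)*5) = ((-7 + 0)/(4 + 0))*((1*(6 + 6) + 1/6)*5) = (-7/4)*((1*12 + ⅙)*5) = ((¼)*(-7))*((12 + ⅙)*5) = -511*5/24 = -7/4*365/6 = -2555/24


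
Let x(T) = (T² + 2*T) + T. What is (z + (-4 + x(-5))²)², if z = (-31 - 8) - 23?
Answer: 676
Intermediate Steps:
x(T) = T² + 3*T
z = -62 (z = -39 - 23 = -62)
(z + (-4 + x(-5))²)² = (-62 + (-4 - 5*(3 - 5))²)² = (-62 + (-4 - 5*(-2))²)² = (-62 + (-4 + 10)²)² = (-62 + 6²)² = (-62 + 36)² = (-26)² = 676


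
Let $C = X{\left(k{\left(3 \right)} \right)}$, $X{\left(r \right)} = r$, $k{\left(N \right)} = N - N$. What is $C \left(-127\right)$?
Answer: $0$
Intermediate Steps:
$k{\left(N \right)} = 0$
$C = 0$
$C \left(-127\right) = 0 \left(-127\right) = 0$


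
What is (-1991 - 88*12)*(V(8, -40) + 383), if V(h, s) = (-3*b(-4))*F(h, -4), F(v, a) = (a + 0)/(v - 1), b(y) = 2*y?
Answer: -7876495/7 ≈ -1.1252e+6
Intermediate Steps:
F(v, a) = a/(-1 + v)
V(h, s) = -96/(-1 + h) (V(h, s) = (-6*(-4))*(-4/(-1 + h)) = (-3*(-8))*(-4/(-1 + h)) = 24*(-4/(-1 + h)) = -96/(-1 + h))
(-1991 - 88*12)*(V(8, -40) + 383) = (-1991 - 88*12)*(-96/(-1 + 8) + 383) = (-1991 - 1056)*(-96/7 + 383) = -3047*(-96*1/7 + 383) = -3047*(-96/7 + 383) = -3047*2585/7 = -7876495/7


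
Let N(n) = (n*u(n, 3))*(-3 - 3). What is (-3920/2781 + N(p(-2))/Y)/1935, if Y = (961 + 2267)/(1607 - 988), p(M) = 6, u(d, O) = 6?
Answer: -32040382/1447552215 ≈ -0.022134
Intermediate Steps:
Y = 3228/619 ≈ 5.2149
N(n) = -36*n (N(n) = (n*6)*(-3 - 3) = (6*n)*(-6) = -36*n)
(-3920/2781 + N(p(-2))/Y)/1935 = (-3920/2781 + (-36*6)/(3228/619))/1935 = (-3920*1/2781 - 216*619/3228)*(1/1935) = (-3920/2781 - 11142/269)*(1/1935) = -32040382/748089*1/1935 = -32040382/1447552215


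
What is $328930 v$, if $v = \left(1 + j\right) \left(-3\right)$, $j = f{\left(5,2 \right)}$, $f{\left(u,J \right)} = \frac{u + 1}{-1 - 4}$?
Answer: $197358$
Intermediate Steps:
$f{\left(u,J \right)} = - \frac{1}{5} - \frac{u}{5}$ ($f{\left(u,J \right)} = \frac{1 + u}{-5} = \left(1 + u\right) \left(- \frac{1}{5}\right) = - \frac{1}{5} - \frac{u}{5}$)
$j = - \frac{6}{5}$ ($j = - \frac{1}{5} - 1 = - \frac{6}{5} \approx -1.2$)
$v = \frac{3}{5}$ ($v = \left(1 - \frac{6}{5}\right) \left(-3\right) = \left(- \frac{1}{5}\right) \left(-3\right) = \frac{3}{5} \approx 0.6$)
$328930 v = 328930 \cdot \frac{3}{5} = 197358$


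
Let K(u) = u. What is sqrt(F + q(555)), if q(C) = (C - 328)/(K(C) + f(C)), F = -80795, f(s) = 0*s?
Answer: I*sqrt(24886753890)/555 ≈ 284.24*I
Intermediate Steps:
f(s) = 0
q(C) = (-328 + C)/C (q(C) = (C - 328)/(C + 0) = (-328 + C)/C)
sqrt(F + q(555)) = sqrt(-80795 + (-328 + 555)/555) = sqrt(-80795 + (1/555)*227) = sqrt(-80795 + 227/555) = sqrt(-44840998/555) = I*sqrt(24886753890)/555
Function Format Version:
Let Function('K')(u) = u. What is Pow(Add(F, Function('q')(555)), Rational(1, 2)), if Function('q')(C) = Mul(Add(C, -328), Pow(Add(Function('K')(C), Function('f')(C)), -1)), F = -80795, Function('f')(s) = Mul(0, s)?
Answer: Mul(Rational(1, 555), I, Pow(24886753890, Rational(1, 2))) ≈ Mul(284.24, I)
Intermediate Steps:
Function('f')(s) = 0
Function('q')(C) = Mul(Pow(C, -1), Add(-328, C)) (Function('q')(C) = Mul(Add(C, -328), Pow(Add(C, 0), -1)) = Mul(Add(-328, C), Pow(C, -1)) = Mul(Pow(C, -1), Add(-328, C)))
Pow(Add(F, Function('q')(555)), Rational(1, 2)) = Pow(Add(-80795, Mul(Pow(555, -1), Add(-328, 555))), Rational(1, 2)) = Pow(Add(-80795, Mul(Rational(1, 555), 227)), Rational(1, 2)) = Pow(Add(-80795, Rational(227, 555)), Rational(1, 2)) = Pow(Rational(-44840998, 555), Rational(1, 2)) = Mul(Rational(1, 555), I, Pow(24886753890, Rational(1, 2)))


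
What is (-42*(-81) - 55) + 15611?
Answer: 18958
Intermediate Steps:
(-42*(-81) - 55) + 15611 = (3402 - 55) + 15611 = 3347 + 15611 = 18958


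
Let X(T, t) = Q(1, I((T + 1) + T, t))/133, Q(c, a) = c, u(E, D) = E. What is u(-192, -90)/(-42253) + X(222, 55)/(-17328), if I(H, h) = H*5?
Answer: 442445555/97377277872 ≈ 0.0045436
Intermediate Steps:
I(H, h) = 5*H
X(T, t) = 1/133
u(-192, -90)/(-42253) + X(222, 55)/(-17328) = -192/(-42253) + (1/133)/(-17328) = -192*(-1/42253) + (1/133)*(-1/17328) = 192/42253 - 1/2304624 = 442445555/97377277872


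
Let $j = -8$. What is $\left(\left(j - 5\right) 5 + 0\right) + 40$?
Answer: $-25$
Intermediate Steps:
$\left(\left(j - 5\right) 5 + 0\right) + 40 = \left(\left(-8 - 5\right) 5 + 0\right) + 40 = \left(\left(-13\right) 5 + 0\right) + 40 = \left(-65 + 0\right) + 40 = -65 + 40 = -25$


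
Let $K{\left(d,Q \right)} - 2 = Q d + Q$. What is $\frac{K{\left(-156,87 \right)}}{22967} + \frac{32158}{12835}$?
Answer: $\frac{33265793}{17340085} \approx 1.9184$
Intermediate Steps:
$K{\left(d,Q \right)} = 2 + Q + Q d$ ($K{\left(d,Q \right)} = 2 + \left(Q d + Q\right) = 2 + \left(Q + Q d\right) = 2 + Q + Q d$)
$\frac{K{\left(-156,87 \right)}}{22967} + \frac{32158}{12835} = \frac{2 + 87 + 87 \left(-156\right)}{22967} + \frac{32158}{12835} = \left(2 + 87 - 13572\right) \frac{1}{22967} + 32158 \cdot \frac{1}{12835} = \left(-13483\right) \frac{1}{22967} + \frac{32158}{12835} = - \frac{13483}{22967} + \frac{32158}{12835} = \frac{33265793}{17340085}$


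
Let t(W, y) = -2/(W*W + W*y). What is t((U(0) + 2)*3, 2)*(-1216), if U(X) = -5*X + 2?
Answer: 304/21 ≈ 14.476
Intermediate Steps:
U(X) = 2 - 5*X
t(W, y) = -2/(W² + W*y)
t((U(0) + 2)*3, 2)*(-1216) = -2/((((2 - 5*0) + 2)*3)*(((2 - 5*0) + 2)*3 + 2))*(-1216) = -2/((((2 + 0) + 2)*3)*(((2 + 0) + 2)*3 + 2))*(-1216) = -2/(((2 + 2)*3)*((2 + 2)*3 + 2))*(-1216) = -2/((4*3)*(4*3 + 2))*(-1216) = -2/(12*(12 + 2))*(-1216) = -2*1/12/14*(-1216) = -2*1/12*1/14*(-1216) = -1/84*(-1216) = 304/21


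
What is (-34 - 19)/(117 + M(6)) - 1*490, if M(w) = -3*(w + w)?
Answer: -39743/81 ≈ -490.65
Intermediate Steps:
M(w) = -6*w
(-34 - 19)/(117 + M(6)) - 1*490 = (-34 - 19)/(117 - 6*6) - 1*490 = -53/(117 - 36) - 490 = -53/81 - 490 = -39743/81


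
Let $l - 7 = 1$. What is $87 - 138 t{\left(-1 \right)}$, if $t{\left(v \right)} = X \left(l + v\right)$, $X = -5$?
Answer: $4917$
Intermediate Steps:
$l = 8$ ($l = 7 + 1 = 8$)
$t{\left(v \right)} = -40 - 5 v$ ($t{\left(v \right)} = - 5 \left(8 + v\right) = -40 - 5 v$)
$87 - 138 t{\left(-1 \right)} = 87 - 138 \left(-40 - -5\right) = 87 - 138 \left(-40 + 5\right) = 87 - -4830 = 87 + 4830 = 4917$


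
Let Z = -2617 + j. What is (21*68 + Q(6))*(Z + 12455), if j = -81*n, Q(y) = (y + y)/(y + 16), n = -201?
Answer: 410433966/11 ≈ 3.7312e+7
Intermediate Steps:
Q(y) = 2*y/(16 + y) (Q(y) = (2*y)/(16 + y) = 2*y/(16 + y))
j = 16281 (j = -81*(-201) = 16281)
Z = 13664 (Z = -2617 + 16281 = 13664)
(21*68 + Q(6))*(Z + 12455) = (21*68 + 2*6/(16 + 6))*(13664 + 12455) = (1428 + 2*6/22)*26119 = (1428 + 2*6*(1/22))*26119 = (1428 + 6/11)*26119 = (15714/11)*26119 = 410433966/11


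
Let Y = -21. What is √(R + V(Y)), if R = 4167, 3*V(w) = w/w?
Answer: √37506/3 ≈ 64.555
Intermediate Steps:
V(w) = ⅓ (V(w) = (w/w)/3 = (⅓)*1 = ⅓)
√(R + V(Y)) = √(4167 + ⅓) = √(12502/3) = √37506/3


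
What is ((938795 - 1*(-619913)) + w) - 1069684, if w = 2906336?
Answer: 3395360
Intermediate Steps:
((938795 - 1*(-619913)) + w) - 1069684 = ((938795 - 1*(-619913)) + 2906336) - 1069684 = ((938795 + 619913) + 2906336) - 1069684 = (1558708 + 2906336) - 1069684 = 4465044 - 1069684 = 3395360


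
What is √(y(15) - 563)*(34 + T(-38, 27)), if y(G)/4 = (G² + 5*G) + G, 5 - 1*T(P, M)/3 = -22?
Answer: 115*√697 ≈ 3036.1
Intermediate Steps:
T(P, M) = 81 (T(P, M) = 15 - 3*(-22) = 15 + 66 = 81)
y(G) = 4*G² + 24*G (y(G) = 4*((G² + 5*G) + G) = 4*(G² + 6*G) = 4*G² + 24*G)
√(y(15) - 563)*(34 + T(-38, 27)) = √(4*15*(6 + 15) - 563)*(34 + 81) = √(4*15*21 - 563)*115 = √(1260 - 563)*115 = √697*115 = 115*√697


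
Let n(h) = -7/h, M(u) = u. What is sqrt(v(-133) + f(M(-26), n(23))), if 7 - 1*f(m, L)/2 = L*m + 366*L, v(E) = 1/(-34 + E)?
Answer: sqrt(3259745311)/3841 ≈ 14.864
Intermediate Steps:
f(m, L) = 14 - 732*L - 2*L*m (f(m, L) = 14 - 2*(L*m + 366*L) = 14 - 2*(366*L + L*m) = 14 + (-732*L - 2*L*m) = 14 - 732*L - 2*L*m)
sqrt(v(-133) + f(M(-26), n(23))) = sqrt(1/(-34 - 133) + (14 - (-5124)/23 - 2*(-7/23)*(-26))) = sqrt(1/(-167) + (14 - (-5124)/23 - 2*(-7*1/23)*(-26))) = sqrt(-1/167 + (14 - 732*(-7/23) - 2*(-7/23)*(-26))) = sqrt(-1/167 + (14 + 5124/23 - 364/23)) = sqrt(-1/167 + 5082/23) = sqrt(848671/3841) = sqrt(3259745311)/3841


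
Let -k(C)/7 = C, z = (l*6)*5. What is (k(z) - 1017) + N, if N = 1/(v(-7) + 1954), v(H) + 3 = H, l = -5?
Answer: 64153/1944 ≈ 33.000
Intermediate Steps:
z = -150 (z = -5*6*5 = -30*5 = -150)
v(H) = -3 + H
k(C) = -7*C
N = 1/1944 (N = 1/((-3 - 7) + 1954) = 1/(-10 + 1954) = 1/1944 ≈ 0.00051440)
(k(z) - 1017) + N = (-7*(-150) - 1017) + 1/1944 = (1050 - 1017) + 1/1944 = 33 + 1/1944 = 64153/1944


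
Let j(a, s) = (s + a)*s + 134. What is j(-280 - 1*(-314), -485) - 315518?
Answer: -96649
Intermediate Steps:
j(a, s) = 134 + s*(a + s) (j(a, s) = (a + s)*s + 134 = s*(a + s) + 134 = 134 + s*(a + s))
j(-280 - 1*(-314), -485) - 315518 = (134 + (-485)² + (-280 - 1*(-314))*(-485)) - 315518 = (134 + 235225 + (-280 + 314)*(-485)) - 315518 = (134 + 235225 + 34*(-485)) - 315518 = (134 + 235225 - 16490) - 315518 = 218869 - 315518 = -96649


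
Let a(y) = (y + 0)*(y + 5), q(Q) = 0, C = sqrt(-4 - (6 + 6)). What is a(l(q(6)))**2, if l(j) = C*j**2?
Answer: 0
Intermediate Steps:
C = 4*I (C = sqrt(-4 - 1*12) = sqrt(-4 - 12) = sqrt(-16) = 4*I ≈ 4.0*I)
l(j) = 4*I*j**2 (l(j) = (4*I)*j**2 = 4*I*j**2)
a(y) = y*(5 + y)
a(l(q(6)))**2 = ((4*I*0**2)*(5 + 4*I*0**2))**2 = ((4*I*0)*(5 + 4*I*0))**2 = (0*(5 + 0))**2 = (0*5)**2 = 0**2 = 0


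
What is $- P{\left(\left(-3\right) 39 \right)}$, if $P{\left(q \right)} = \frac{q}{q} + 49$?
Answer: $-50$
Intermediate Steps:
$P{\left(q \right)} = 50$ ($P{\left(q \right)} = 1 + 49 = 50$)
$- P{\left(\left(-3\right) 39 \right)} = \left(-1\right) 50 = -50$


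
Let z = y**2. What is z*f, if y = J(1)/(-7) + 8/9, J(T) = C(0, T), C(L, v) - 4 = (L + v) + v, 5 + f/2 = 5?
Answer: 0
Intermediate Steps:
f = 0 (f = -10 + 2*5 = -10 + 10 = 0)
C(L, v) = 4 + L + 2*v (C(L, v) = 4 + ((L + v) + v) = 4 + (L + 2*v) = 4 + L + 2*v)
J(T) = 4 + 2*T (J(T) = 4 + 0 + 2*T = 4 + 2*T)
y = 2/63 (y = (4 + 2*1)/(-7) + 8/9 = (4 + 2)*(-1/7) + 8*(1/9) = 6*(-1/7) + 8/9 = -6/7 + 8/9 = 2/63 ≈ 0.031746)
z = 4/3969 (z = (2/63)**2 = 4/3969 ≈ 0.0010078)
z*f = (4/3969)*0 = 0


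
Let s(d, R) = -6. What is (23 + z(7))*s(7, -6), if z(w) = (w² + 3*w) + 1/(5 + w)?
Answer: -1117/2 ≈ -558.50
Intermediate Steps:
z(w) = w² + 1/(5 + w) + 3*w
(23 + z(7))*s(7, -6) = (23 + (1 + 7³ + 8*7² + 15*7)/(5 + 7))*(-6) = (23 + (1 + 343 + 8*49 + 105)/12)*(-6) = (23 + (1 + 343 + 392 + 105)/12)*(-6) = (23 + (1/12)*841)*(-6) = (23 + 841/12)*(-6) = (1117/12)*(-6) = -1117/2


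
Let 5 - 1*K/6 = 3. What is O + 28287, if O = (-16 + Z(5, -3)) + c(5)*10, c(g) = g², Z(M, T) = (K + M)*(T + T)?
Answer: 28419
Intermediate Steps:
K = 12 (K = 30 - 6*3 = 30 - 18 = 12)
Z(M, T) = 2*T*(12 + M) (Z(M, T) = (12 + M)*(T + T) = (12 + M)*(2*T) = 2*T*(12 + M))
O = 132 (O = (-16 + 2*(-3)*(12 + 5)) + 5²*10 = (-16 + 2*(-3)*17) + 25*10 = (-16 - 102) + 250 = -118 + 250 = 132)
O + 28287 = 132 + 28287 = 28419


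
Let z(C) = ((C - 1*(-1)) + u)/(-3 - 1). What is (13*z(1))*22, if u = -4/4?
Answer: -143/2 ≈ -71.500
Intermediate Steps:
u = -1 (u = -4*1/4 = -1)
z(C) = -C/4 (z(C) = ((C - 1*(-1)) - 1)/(-3 - 1) = ((C + 1) - 1)/(-4) = ((1 + C) - 1)*(-1/4) = C*(-1/4) = -C/4)
(13*z(1))*22 = (13*(-1/4*1))*22 = (13*(-1/4))*22 = -13/4*22 = -143/2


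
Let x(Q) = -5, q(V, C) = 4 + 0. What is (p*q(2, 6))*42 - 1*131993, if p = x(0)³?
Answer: -152993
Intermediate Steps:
q(V, C) = 4
p = -125 (p = (-5)³ = -125)
(p*q(2, 6))*42 - 1*131993 = -125*4*42 - 1*131993 = -500*42 - 131993 = -21000 - 131993 = -152993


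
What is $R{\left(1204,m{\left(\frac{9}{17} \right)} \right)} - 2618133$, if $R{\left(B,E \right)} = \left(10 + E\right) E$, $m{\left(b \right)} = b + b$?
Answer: $- \frac{756637053}{289} \approx -2.6181 \cdot 10^{6}$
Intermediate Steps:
$m{\left(b \right)} = 2 b$
$R{\left(B,E \right)} = E \left(10 + E\right)$
$R{\left(1204,m{\left(\frac{9}{17} \right)} \right)} - 2618133 = 2 \cdot \frac{9}{17} \left(10 + 2 \cdot \frac{9}{17}\right) - 2618133 = \frac{18 \left(10 + \frac{18}{17}\right)}{17} - 2618133 = \frac{18}{17} \cdot \frac{188}{17} - 2618133 = \frac{3384}{289} - 2618133 = - \frac{756637053}{289}$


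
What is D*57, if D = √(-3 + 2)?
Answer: 57*I ≈ 57.0*I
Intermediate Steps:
D = I (D = √(-1) = I ≈ 1.0*I)
D*57 = I*57 = 57*I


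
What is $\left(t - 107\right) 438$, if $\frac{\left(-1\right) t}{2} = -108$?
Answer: $47742$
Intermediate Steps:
$t = 216$ ($t = \left(-2\right) \left(-108\right) = 216$)
$\left(t - 107\right) 438 = \left(216 - 107\right) 438 = 109 \cdot 438 = 47742$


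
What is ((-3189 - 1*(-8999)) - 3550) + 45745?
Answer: 48005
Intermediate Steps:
((-3189 - 1*(-8999)) - 3550) + 45745 = ((-3189 + 8999) - 3550) + 45745 = (5810 - 3550) + 45745 = 2260 + 45745 = 48005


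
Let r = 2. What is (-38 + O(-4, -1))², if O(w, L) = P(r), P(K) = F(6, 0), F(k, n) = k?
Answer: 1024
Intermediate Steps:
P(K) = 6
O(w, L) = 6
(-38 + O(-4, -1))² = (-38 + 6)² = (-32)² = 1024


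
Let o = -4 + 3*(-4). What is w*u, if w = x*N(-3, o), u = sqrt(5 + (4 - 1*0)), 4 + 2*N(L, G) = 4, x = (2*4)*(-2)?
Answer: 0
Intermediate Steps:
o = -16 (o = -4 - 12 = -16)
x = -16 (x = 8*(-2) = -16)
N(L, G) = 0 (N(L, G) = -2 + (1/2)*4 = -2 + 2 = 0)
u = 3 (u = sqrt(5 + (4 + 0)) = sqrt(5 + 4) = sqrt(9) = 3)
w = 0 (w = -16*0 = 0)
w*u = 0*3 = 0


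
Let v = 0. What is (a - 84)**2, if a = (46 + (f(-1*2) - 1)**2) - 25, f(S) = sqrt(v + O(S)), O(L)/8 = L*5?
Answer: 19844 + 2272*I*sqrt(5) ≈ 19844.0 + 5080.3*I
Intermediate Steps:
O(L) = 40*L (O(L) = 8*(L*5) = 8*(5*L) = 40*L)
f(S) = 2*sqrt(10)*sqrt(S) (f(S) = sqrt(0 + 40*S) = sqrt(40*S) = 2*sqrt(10)*sqrt(S))
a = 21 + (-1 + 4*I*sqrt(5))**2 (a = (46 + (2*sqrt(10)*sqrt(-1*2) - 1)**2) - 25 = (46 + (2*sqrt(10)*sqrt(-2) - 1)**2) - 25 = (46 + (2*sqrt(10)*(I*sqrt(2)) - 1)**2) - 25 = (46 + (4*I*sqrt(5) - 1)**2) - 25 = (46 + (-1 + 4*I*sqrt(5))**2) - 25 = 21 + (-1 + 4*I*sqrt(5))**2 ≈ -58.0 - 17.889*I)
(a - 84)**2 = ((-58 - 8*I*sqrt(5)) - 84)**2 = (-142 - 8*I*sqrt(5))**2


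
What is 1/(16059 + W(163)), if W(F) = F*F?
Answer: 1/42628 ≈ 2.3459e-5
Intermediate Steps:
W(F) = F²
1/(16059 + W(163)) = 1/(16059 + 163²) = 1/(16059 + 26569) = 1/42628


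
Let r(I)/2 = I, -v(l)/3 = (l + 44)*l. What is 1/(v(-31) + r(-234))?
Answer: 1/741 ≈ 0.0013495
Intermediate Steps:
v(l) = -3*l*(44 + l) (v(l) = -3*(l + 44)*l = -3*(44 + l)*l = -3*l*(44 + l))
r(I) = 2*I
1/(v(-31) + r(-234)) = 1/(-3*(-31)*(44 - 31) + 2*(-234)) = 1/(-3*(-31)*13 - 468) = 1/(1209 - 468) = 1/741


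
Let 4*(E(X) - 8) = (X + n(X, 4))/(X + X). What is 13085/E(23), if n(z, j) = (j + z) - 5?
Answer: 2407640/1517 ≈ 1587.1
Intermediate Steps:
n(z, j) = -5 + j + z
E(X) = 8 + (-1 + 2*X)/(8*X) (E(X) = 8 + ((X + (-5 + 4 + X))/(X + X))/4 = 8 + ((X + (-1 + X))/((2*X)))/4 = 8 + ((-1 + 2*X)*(1/(2*X)))/4 = 8 + ((-1 + 2*X)/(2*X))/4 = 8 + (-1 + 2*X)/(8*X))
13085/E(23) = 13085/(((⅛)*(-1 + 66*23)/23)) = 13085/(((⅛)*(1/23)*(-1 + 1518))) = 13085/(((⅛)*(1/23)*1517)) = 13085/(1517/184) = 13085*(184/1517) = 2407640/1517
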